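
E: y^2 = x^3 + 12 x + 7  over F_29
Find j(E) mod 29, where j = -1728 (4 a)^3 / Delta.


Delta = -16(4 a^3 + 27 b^2) mod 29 = 16
-1728 * (4 a)^3 = -1728 * (4*12)^3 mod 29 = 6
j = 6 * 16^(-1) mod 29 = 4

j = 4 (mod 29)


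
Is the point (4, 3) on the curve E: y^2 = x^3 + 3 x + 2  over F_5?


Check whether y^2 = x^3 + 3 x + 2 (mod 5) for (x, y) = (4, 3).
LHS: y^2 = 3^2 mod 5 = 4
RHS: x^3 + 3 x + 2 = 4^3 + 3*4 + 2 mod 5 = 3
LHS != RHS

No, not on the curve


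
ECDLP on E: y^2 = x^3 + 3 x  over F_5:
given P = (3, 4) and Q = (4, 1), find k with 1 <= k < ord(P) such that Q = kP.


Enumerate multiples of P until we hit Q = (4, 1):
  1P = (3, 4)
  2P = (4, 1)
Match found at i = 2.

k = 2


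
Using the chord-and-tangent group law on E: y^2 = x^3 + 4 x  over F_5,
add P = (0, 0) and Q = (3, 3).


P != Q, so use the chord formula.
s = (y2 - y1) / (x2 - x1) = (3) / (3) mod 5 = 1
x3 = s^2 - x1 - x2 mod 5 = 1^2 - 0 - 3 = 3
y3 = s (x1 - x3) - y1 mod 5 = 1 * (0 - 3) - 0 = 2

P + Q = (3, 2)


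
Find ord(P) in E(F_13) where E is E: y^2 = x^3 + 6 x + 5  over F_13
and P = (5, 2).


Compute successive multiples of P until we hit O:
  1P = (5, 2)
  2P = (6, 7)
  3P = (1, 5)
  4P = (10, 5)
  5P = (2, 5)
  6P = (7, 0)
  7P = (2, 8)
  8P = (10, 8)
  ... (continuing to 12P)
  12P = O

ord(P) = 12


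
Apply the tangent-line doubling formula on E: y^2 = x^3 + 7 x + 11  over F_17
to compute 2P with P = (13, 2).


Doubling: s = (3 x1^2 + a) / (2 y1)
s = (3*13^2 + 7) / (2*2) mod 17 = 1
x3 = s^2 - 2 x1 mod 17 = 1^2 - 2*13 = 9
y3 = s (x1 - x3) - y1 mod 17 = 1 * (13 - 9) - 2 = 2

2P = (9, 2)


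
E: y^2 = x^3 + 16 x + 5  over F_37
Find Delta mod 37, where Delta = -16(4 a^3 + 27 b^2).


4 a^3 + 27 b^2 = 4*16^3 + 27*5^2 = 16384 + 675 = 17059
Delta = -16 * (17059) = -272944
Delta mod 37 = 5

Delta = 5 (mod 37)


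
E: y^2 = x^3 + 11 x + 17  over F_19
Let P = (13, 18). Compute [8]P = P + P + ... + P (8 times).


k = 8 = 1000_2 (binary, LSB first: 0001)
Double-and-add from P = (13, 18):
  bit 0 = 0: acc unchanged = O
  bit 1 = 0: acc unchanged = O
  bit 2 = 0: acc unchanged = O
  bit 3 = 1: acc = O + (8, 16) = (8, 16)

8P = (8, 16)


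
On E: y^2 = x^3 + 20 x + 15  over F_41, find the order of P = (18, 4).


Compute successive multiples of P until we hit O:
  1P = (18, 4)
  2P = (6, 8)
  3P = (8, 20)
  4P = (11, 34)
  5P = (22, 19)
  6P = (33, 32)
  7P = (21, 15)
  8P = (20, 16)
  ... (continuing to 44P)
  44P = O

ord(P) = 44


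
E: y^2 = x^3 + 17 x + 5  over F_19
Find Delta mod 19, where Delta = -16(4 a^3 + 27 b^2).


4 a^3 + 27 b^2 = 4*17^3 + 27*5^2 = 19652 + 675 = 20327
Delta = -16 * (20327) = -325232
Delta mod 19 = 10

Delta = 10 (mod 19)


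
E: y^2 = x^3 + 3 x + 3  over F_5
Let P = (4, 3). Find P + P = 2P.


Doubling: s = (3 x1^2 + a) / (2 y1)
s = (3*4^2 + 3) / (2*3) mod 5 = 1
x3 = s^2 - 2 x1 mod 5 = 1^2 - 2*4 = 3
y3 = s (x1 - x3) - y1 mod 5 = 1 * (4 - 3) - 3 = 3

2P = (3, 3)


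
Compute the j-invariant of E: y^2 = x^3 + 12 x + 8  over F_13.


Delta = -16(4 a^3 + 27 b^2) mod 13 = 2
-1728 * (4 a)^3 = -1728 * (4*12)^3 mod 13 = 1
j = 1 * 2^(-1) mod 13 = 7

j = 7 (mod 13)


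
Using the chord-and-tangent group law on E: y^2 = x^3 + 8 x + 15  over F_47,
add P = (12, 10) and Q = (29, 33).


P != Q, so use the chord formula.
s = (y2 - y1) / (x2 - x1) = (23) / (17) mod 47 = 29
x3 = s^2 - x1 - x2 mod 47 = 29^2 - 12 - 29 = 1
y3 = s (x1 - x3) - y1 mod 47 = 29 * (12 - 1) - 10 = 27

P + Q = (1, 27)


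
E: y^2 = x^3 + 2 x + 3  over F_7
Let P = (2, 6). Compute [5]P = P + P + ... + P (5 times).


k = 5 = 101_2 (binary, LSB first: 101)
Double-and-add from P = (2, 6):
  bit 0 = 1: acc = O + (2, 6) = (2, 6)
  bit 1 = 0: acc unchanged = (2, 6)
  bit 2 = 1: acc = (2, 6) + (3, 6) = (2, 1)

5P = (2, 1)


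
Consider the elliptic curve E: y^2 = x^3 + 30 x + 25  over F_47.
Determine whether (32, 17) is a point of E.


Check whether y^2 = x^3 + 30 x + 25 (mod 47) for (x, y) = (32, 17).
LHS: y^2 = 17^2 mod 47 = 7
RHS: x^3 + 30 x + 25 = 32^3 + 30*32 + 25 mod 47 = 7
LHS = RHS

Yes, on the curve


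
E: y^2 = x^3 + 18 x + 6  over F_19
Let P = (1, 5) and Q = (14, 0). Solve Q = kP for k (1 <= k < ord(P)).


Enumerate multiples of P until we hit Q = (14, 0):
  1P = (1, 5)
  2P = (14, 0)
Match found at i = 2.

k = 2


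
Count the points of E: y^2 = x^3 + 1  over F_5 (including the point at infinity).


For each x in F_5, count y with y^2 = x^3 + 0 x + 1 mod 5:
  x = 0: RHS = 1, y in [1, 4]  -> 2 point(s)
  x = 2: RHS = 4, y in [2, 3]  -> 2 point(s)
  x = 4: RHS = 0, y in [0]  -> 1 point(s)
Affine points: 5. Add the point at infinity: total = 6.

#E(F_5) = 6


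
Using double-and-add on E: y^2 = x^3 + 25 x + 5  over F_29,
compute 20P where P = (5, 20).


k = 20 = 10100_2 (binary, LSB first: 00101)
Double-and-add from P = (5, 20):
  bit 0 = 0: acc unchanged = O
  bit 1 = 0: acc unchanged = O
  bit 2 = 1: acc = O + (23, 4) = (23, 4)
  bit 3 = 0: acc unchanged = (23, 4)
  bit 4 = 1: acc = (23, 4) + (16, 8) = (14, 24)

20P = (14, 24)


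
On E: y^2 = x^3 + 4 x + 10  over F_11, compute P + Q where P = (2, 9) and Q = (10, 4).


P != Q, so use the chord formula.
s = (y2 - y1) / (x2 - x1) = (6) / (8) mod 11 = 9
x3 = s^2 - x1 - x2 mod 11 = 9^2 - 2 - 10 = 3
y3 = s (x1 - x3) - y1 mod 11 = 9 * (2 - 3) - 9 = 4

P + Q = (3, 4)


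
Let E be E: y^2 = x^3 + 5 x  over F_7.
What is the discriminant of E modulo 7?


4 a^3 + 27 b^2 = 4*5^3 + 27*0^2 = 500 + 0 = 500
Delta = -16 * (500) = -8000
Delta mod 7 = 1

Delta = 1 (mod 7)


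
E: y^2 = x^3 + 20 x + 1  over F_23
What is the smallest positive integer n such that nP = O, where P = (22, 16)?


Compute successive multiples of P until we hit O:
  1P = (22, 16)
  2P = (2, 7)
  3P = (8, 11)
  4P = (20, 11)
  5P = (16, 22)
  6P = (9, 17)
  7P = (18, 12)
  8P = (7, 22)
  ... (continuing to 23P)
  23P = O

ord(P) = 23


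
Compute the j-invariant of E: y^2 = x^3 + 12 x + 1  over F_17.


Delta = -16(4 a^3 + 27 b^2) mod 17 = 3
-1728 * (4 a)^3 = -1728 * (4*12)^3 mod 17 = 8
j = 8 * 3^(-1) mod 17 = 14

j = 14 (mod 17)


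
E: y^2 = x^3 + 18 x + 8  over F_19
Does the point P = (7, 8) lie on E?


Check whether y^2 = x^3 + 18 x + 8 (mod 19) for (x, y) = (7, 8).
LHS: y^2 = 8^2 mod 19 = 7
RHS: x^3 + 18 x + 8 = 7^3 + 18*7 + 8 mod 19 = 2
LHS != RHS

No, not on the curve


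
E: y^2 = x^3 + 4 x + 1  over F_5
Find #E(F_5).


For each x in F_5, count y with y^2 = x^3 + 4 x + 1 mod 5:
  x = 0: RHS = 1, y in [1, 4]  -> 2 point(s)
  x = 1: RHS = 1, y in [1, 4]  -> 2 point(s)
  x = 3: RHS = 0, y in [0]  -> 1 point(s)
  x = 4: RHS = 1, y in [1, 4]  -> 2 point(s)
Affine points: 7. Add the point at infinity: total = 8.

#E(F_5) = 8


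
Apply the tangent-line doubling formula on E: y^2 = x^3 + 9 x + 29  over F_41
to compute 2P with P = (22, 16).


Doubling: s = (3 x1^2 + a) / (2 y1)
s = (3*22^2 + 9) / (2*16) mod 41 = 29
x3 = s^2 - 2 x1 mod 41 = 29^2 - 2*22 = 18
y3 = s (x1 - x3) - y1 mod 41 = 29 * (22 - 18) - 16 = 18

2P = (18, 18)


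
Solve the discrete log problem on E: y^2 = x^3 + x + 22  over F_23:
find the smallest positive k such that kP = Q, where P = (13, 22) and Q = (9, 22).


Enumerate multiples of P until we hit Q = (9, 22):
  1P = (13, 22)
  2P = (21, 9)
  3P = (15, 10)
  4P = (8, 17)
  5P = (3, 11)
  6P = (2, 20)
  7P = (1, 22)
  8P = (9, 1)
  9P = (7, 21)
  10P = (19, 0)
  11P = (7, 2)
  12P = (9, 22)
Match found at i = 12.

k = 12


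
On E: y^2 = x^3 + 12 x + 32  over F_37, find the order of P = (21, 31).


Compute successive multiples of P until we hit O:
  1P = (21, 31)
  2P = (2, 29)
  3P = (30, 7)
  4P = (26, 7)
  5P = (16, 19)
  6P = (25, 26)
  7P = (18, 30)
  8P = (31, 15)
  ... (continuing to 34P)
  34P = O

ord(P) = 34


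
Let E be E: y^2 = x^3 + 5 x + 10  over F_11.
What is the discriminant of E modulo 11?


4 a^3 + 27 b^2 = 4*5^3 + 27*10^2 = 500 + 2700 = 3200
Delta = -16 * (3200) = -51200
Delta mod 11 = 5

Delta = 5 (mod 11)


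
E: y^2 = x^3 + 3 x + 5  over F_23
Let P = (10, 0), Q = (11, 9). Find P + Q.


P != Q, so use the chord formula.
s = (y2 - y1) / (x2 - x1) = (9) / (1) mod 23 = 9
x3 = s^2 - x1 - x2 mod 23 = 9^2 - 10 - 11 = 14
y3 = s (x1 - x3) - y1 mod 23 = 9 * (10 - 14) - 0 = 10

P + Q = (14, 10)


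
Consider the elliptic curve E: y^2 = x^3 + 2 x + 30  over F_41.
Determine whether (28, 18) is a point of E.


Check whether y^2 = x^3 + 2 x + 30 (mod 41) for (x, y) = (28, 18).
LHS: y^2 = 18^2 mod 41 = 37
RHS: x^3 + 2 x + 30 = 28^3 + 2*28 + 30 mod 41 = 21
LHS != RHS

No, not on the curve


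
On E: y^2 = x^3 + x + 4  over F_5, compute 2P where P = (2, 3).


Doubling: s = (3 x1^2 + a) / (2 y1)
s = (3*2^2 + 1) / (2*3) mod 5 = 3
x3 = s^2 - 2 x1 mod 5 = 3^2 - 2*2 = 0
y3 = s (x1 - x3) - y1 mod 5 = 3 * (2 - 0) - 3 = 3

2P = (0, 3)


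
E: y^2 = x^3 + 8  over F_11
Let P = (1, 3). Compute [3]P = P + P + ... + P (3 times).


k = 3 = 11_2 (binary, LSB first: 11)
Double-and-add from P = (1, 3):
  bit 0 = 1: acc = O + (1, 3) = (1, 3)
  bit 1 = 1: acc = (1, 3) + (1, 8) = O

3P = O


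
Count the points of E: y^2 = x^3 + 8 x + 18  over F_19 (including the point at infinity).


For each x in F_19, count y with y^2 = x^3 + 8 x + 18 mod 19:
  x = 2: RHS = 4, y in [2, 17]  -> 2 point(s)
  x = 4: RHS = 0, y in [0]  -> 1 point(s)
  x = 6: RHS = 16, y in [4, 15]  -> 2 point(s)
  x = 8: RHS = 5, y in [9, 10]  -> 2 point(s)
  x = 13: RHS = 1, y in [1, 18]  -> 2 point(s)
  x = 14: RHS = 5, y in [9, 10]  -> 2 point(s)
  x = 15: RHS = 17, y in [6, 13]  -> 2 point(s)
  x = 16: RHS = 5, y in [9, 10]  -> 2 point(s)
  x = 18: RHS = 9, y in [3, 16]  -> 2 point(s)
Affine points: 17. Add the point at infinity: total = 18.

#E(F_19) = 18


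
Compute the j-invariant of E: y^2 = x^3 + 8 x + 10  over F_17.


Delta = -16(4 a^3 + 27 b^2) mod 17 = 5
-1728 * (4 a)^3 = -1728 * (4*8)^3 mod 17 = 3
j = 3 * 5^(-1) mod 17 = 4

j = 4 (mod 17)


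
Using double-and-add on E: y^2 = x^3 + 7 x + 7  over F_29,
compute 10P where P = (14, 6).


k = 10 = 1010_2 (binary, LSB first: 0101)
Double-and-add from P = (14, 6):
  bit 0 = 0: acc unchanged = O
  bit 1 = 1: acc = O + (8, 16) = (8, 16)
  bit 2 = 0: acc unchanged = (8, 16)
  bit 3 = 1: acc = (8, 16) + (15, 6) = (11, 9)

10P = (11, 9)


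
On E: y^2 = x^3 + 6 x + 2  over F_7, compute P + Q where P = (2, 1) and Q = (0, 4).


P != Q, so use the chord formula.
s = (y2 - y1) / (x2 - x1) = (3) / (5) mod 7 = 2
x3 = s^2 - x1 - x2 mod 7 = 2^2 - 2 - 0 = 2
y3 = s (x1 - x3) - y1 mod 7 = 2 * (2 - 2) - 1 = 6

P + Q = (2, 6)


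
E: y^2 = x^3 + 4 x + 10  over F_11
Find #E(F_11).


For each x in F_11, count y with y^2 = x^3 + 4 x + 10 mod 11:
  x = 1: RHS = 4, y in [2, 9]  -> 2 point(s)
  x = 2: RHS = 4, y in [2, 9]  -> 2 point(s)
  x = 3: RHS = 5, y in [4, 7]  -> 2 point(s)
  x = 5: RHS = 1, y in [1, 10]  -> 2 point(s)
  x = 8: RHS = 4, y in [2, 9]  -> 2 point(s)
  x = 9: RHS = 5, y in [4, 7]  -> 2 point(s)
  x = 10: RHS = 5, y in [4, 7]  -> 2 point(s)
Affine points: 14. Add the point at infinity: total = 15.

#E(F_11) = 15


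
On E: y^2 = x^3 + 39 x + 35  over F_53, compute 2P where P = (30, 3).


Doubling: s = (3 x1^2 + a) / (2 y1)
s = (3*30^2 + 39) / (2*3) mod 53 = 6
x3 = s^2 - 2 x1 mod 53 = 6^2 - 2*30 = 29
y3 = s (x1 - x3) - y1 mod 53 = 6 * (30 - 29) - 3 = 3

2P = (29, 3)


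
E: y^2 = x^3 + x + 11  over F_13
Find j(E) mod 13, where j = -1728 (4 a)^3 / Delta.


Delta = -16(4 a^3 + 27 b^2) mod 13 = 2
-1728 * (4 a)^3 = -1728 * (4*1)^3 mod 13 = 12
j = 12 * 2^(-1) mod 13 = 6

j = 6 (mod 13)


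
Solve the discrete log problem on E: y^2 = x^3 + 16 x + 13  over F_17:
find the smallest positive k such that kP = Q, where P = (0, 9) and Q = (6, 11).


Enumerate multiples of P until we hit Q = (6, 11):
  1P = (0, 9)
  2P = (1, 9)
  3P = (16, 8)
  4P = (2, 6)
  5P = (13, 2)
  6P = (6, 6)
  7P = (7, 3)
  8P = (9, 6)
  9P = (10, 0)
  10P = (9, 11)
  11P = (7, 14)
  12P = (6, 11)
Match found at i = 12.

k = 12


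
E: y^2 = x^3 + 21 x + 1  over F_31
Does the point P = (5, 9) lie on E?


Check whether y^2 = x^3 + 21 x + 1 (mod 31) for (x, y) = (5, 9).
LHS: y^2 = 9^2 mod 31 = 19
RHS: x^3 + 21 x + 1 = 5^3 + 21*5 + 1 mod 31 = 14
LHS != RHS

No, not on the curve


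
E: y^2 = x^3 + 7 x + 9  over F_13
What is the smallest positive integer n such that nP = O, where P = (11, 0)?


Compute successive multiples of P until we hit O:
  1P = (11, 0)
  2P = O

ord(P) = 2


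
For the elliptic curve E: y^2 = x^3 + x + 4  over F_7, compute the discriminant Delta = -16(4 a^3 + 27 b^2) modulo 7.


4 a^3 + 27 b^2 = 4*1^3 + 27*4^2 = 4 + 432 = 436
Delta = -16 * (436) = -6976
Delta mod 7 = 3

Delta = 3 (mod 7)


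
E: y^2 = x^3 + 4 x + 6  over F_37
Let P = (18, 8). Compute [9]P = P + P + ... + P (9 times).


k = 9 = 1001_2 (binary, LSB first: 1001)
Double-and-add from P = (18, 8):
  bit 0 = 1: acc = O + (18, 8) = (18, 8)
  bit 1 = 0: acc unchanged = (18, 8)
  bit 2 = 0: acc unchanged = (18, 8)
  bit 3 = 1: acc = (18, 8) + (26, 0) = (31, 5)

9P = (31, 5)


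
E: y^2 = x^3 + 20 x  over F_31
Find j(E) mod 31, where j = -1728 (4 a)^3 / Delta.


Delta = -16(4 a^3 + 27 b^2) mod 31 = 27
-1728 * (4 a)^3 = -1728 * (4*20)^3 mod 31 = 1
j = 1 * 27^(-1) mod 31 = 23

j = 23 (mod 31)


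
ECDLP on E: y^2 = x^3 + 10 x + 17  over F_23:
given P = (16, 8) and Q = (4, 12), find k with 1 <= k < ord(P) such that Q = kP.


Enumerate multiples of P until we hit Q = (4, 12):
  1P = (16, 8)
  2P = (4, 12)
Match found at i = 2.

k = 2


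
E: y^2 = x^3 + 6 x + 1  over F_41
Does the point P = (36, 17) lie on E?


Check whether y^2 = x^3 + 6 x + 1 (mod 41) for (x, y) = (36, 17).
LHS: y^2 = 17^2 mod 41 = 2
RHS: x^3 + 6 x + 1 = 36^3 + 6*36 + 1 mod 41 = 10
LHS != RHS

No, not on the curve


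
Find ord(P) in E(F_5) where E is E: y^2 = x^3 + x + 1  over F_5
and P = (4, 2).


Compute successive multiples of P until we hit O:
  1P = (4, 2)
  2P = (3, 4)
  3P = (2, 4)
  4P = (0, 4)
  5P = (0, 1)
  6P = (2, 1)
  7P = (3, 1)
  8P = (4, 3)
  ... (continuing to 9P)
  9P = O

ord(P) = 9


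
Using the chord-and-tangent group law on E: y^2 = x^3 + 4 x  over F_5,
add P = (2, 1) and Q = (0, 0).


P != Q, so use the chord formula.
s = (y2 - y1) / (x2 - x1) = (4) / (3) mod 5 = 3
x3 = s^2 - x1 - x2 mod 5 = 3^2 - 2 - 0 = 2
y3 = s (x1 - x3) - y1 mod 5 = 3 * (2 - 2) - 1 = 4

P + Q = (2, 4)


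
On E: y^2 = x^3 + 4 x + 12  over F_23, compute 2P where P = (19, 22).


Doubling: s = (3 x1^2 + a) / (2 y1)
s = (3*19^2 + 4) / (2*22) mod 23 = 20
x3 = s^2 - 2 x1 mod 23 = 20^2 - 2*19 = 17
y3 = s (x1 - x3) - y1 mod 23 = 20 * (19 - 17) - 22 = 18

2P = (17, 18)


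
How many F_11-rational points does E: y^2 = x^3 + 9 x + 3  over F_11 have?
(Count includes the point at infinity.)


For each x in F_11, count y with y^2 = x^3 + 9 x + 3 mod 11:
  x = 0: RHS = 3, y in [5, 6]  -> 2 point(s)
  x = 4: RHS = 4, y in [2, 9]  -> 2 point(s)
  x = 6: RHS = 9, y in [3, 8]  -> 2 point(s)
  x = 8: RHS = 4, y in [2, 9]  -> 2 point(s)
  x = 10: RHS = 4, y in [2, 9]  -> 2 point(s)
Affine points: 10. Add the point at infinity: total = 11.

#E(F_11) = 11


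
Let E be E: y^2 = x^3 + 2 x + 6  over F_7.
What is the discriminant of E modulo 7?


4 a^3 + 27 b^2 = 4*2^3 + 27*6^2 = 32 + 972 = 1004
Delta = -16 * (1004) = -16064
Delta mod 7 = 1

Delta = 1 (mod 7)


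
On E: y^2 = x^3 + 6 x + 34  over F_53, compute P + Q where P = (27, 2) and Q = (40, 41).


P != Q, so use the chord formula.
s = (y2 - y1) / (x2 - x1) = (39) / (13) mod 53 = 3
x3 = s^2 - x1 - x2 mod 53 = 3^2 - 27 - 40 = 48
y3 = s (x1 - x3) - y1 mod 53 = 3 * (27 - 48) - 2 = 41

P + Q = (48, 41)


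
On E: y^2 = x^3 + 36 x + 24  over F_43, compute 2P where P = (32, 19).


Doubling: s = (3 x1^2 + a) / (2 y1)
s = (3*32^2 + 36) / (2*19) mod 43 = 32
x3 = s^2 - 2 x1 mod 43 = 32^2 - 2*32 = 14
y3 = s (x1 - x3) - y1 mod 43 = 32 * (32 - 14) - 19 = 41

2P = (14, 41)


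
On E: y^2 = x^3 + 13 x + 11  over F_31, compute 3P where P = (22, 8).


k = 3 = 11_2 (binary, LSB first: 11)
Double-and-add from P = (22, 8):
  bit 0 = 1: acc = O + (22, 8) = (22, 8)
  bit 1 = 1: acc = (22, 8) + (26, 21) = (11, 20)

3P = (11, 20)


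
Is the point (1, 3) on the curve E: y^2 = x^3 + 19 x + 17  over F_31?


Check whether y^2 = x^3 + 19 x + 17 (mod 31) for (x, y) = (1, 3).
LHS: y^2 = 3^2 mod 31 = 9
RHS: x^3 + 19 x + 17 = 1^3 + 19*1 + 17 mod 31 = 6
LHS != RHS

No, not on the curve


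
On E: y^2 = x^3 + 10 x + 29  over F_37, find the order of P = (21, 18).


Compute successive multiples of P until we hit O:
  1P = (21, 18)
  2P = (33, 31)
  3P = (24, 25)
  4P = (18, 26)
  5P = (1, 15)
  6P = (19, 23)
  7P = (31, 7)
  8P = (11, 8)
  ... (continuing to 35P)
  35P = O

ord(P) = 35


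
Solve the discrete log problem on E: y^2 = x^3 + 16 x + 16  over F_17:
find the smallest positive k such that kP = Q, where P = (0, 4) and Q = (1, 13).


Enumerate multiples of P until we hit Q = (1, 13):
  1P = (0, 4)
  2P = (4, 5)
  3P = (12, 10)
  4P = (1, 4)
  5P = (16, 13)
  6P = (14, 3)
  7P = (5, 0)
  8P = (14, 14)
  9P = (16, 4)
  10P = (1, 13)
Match found at i = 10.

k = 10


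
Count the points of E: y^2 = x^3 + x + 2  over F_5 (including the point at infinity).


For each x in F_5, count y with y^2 = x^3 + 1 x + 2 mod 5:
  x = 1: RHS = 4, y in [2, 3]  -> 2 point(s)
  x = 4: RHS = 0, y in [0]  -> 1 point(s)
Affine points: 3. Add the point at infinity: total = 4.

#E(F_5) = 4


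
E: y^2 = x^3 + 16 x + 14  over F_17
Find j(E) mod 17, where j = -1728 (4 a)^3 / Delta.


Delta = -16(4 a^3 + 27 b^2) mod 17 = 1
-1728 * (4 a)^3 = -1728 * (4*16)^3 mod 17 = 7
j = 7 * 1^(-1) mod 17 = 7

j = 7 (mod 17)


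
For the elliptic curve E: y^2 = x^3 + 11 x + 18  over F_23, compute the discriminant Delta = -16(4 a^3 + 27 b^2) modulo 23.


4 a^3 + 27 b^2 = 4*11^3 + 27*18^2 = 5324 + 8748 = 14072
Delta = -16 * (14072) = -225152
Delta mod 23 = 18

Delta = 18 (mod 23)


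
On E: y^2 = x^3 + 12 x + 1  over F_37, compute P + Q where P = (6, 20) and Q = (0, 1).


P != Q, so use the chord formula.
s = (y2 - y1) / (x2 - x1) = (18) / (31) mod 37 = 34
x3 = s^2 - x1 - x2 mod 37 = 34^2 - 6 - 0 = 3
y3 = s (x1 - x3) - y1 mod 37 = 34 * (6 - 3) - 20 = 8

P + Q = (3, 8)


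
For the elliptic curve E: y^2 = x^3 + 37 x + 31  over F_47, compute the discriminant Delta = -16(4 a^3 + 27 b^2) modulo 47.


4 a^3 + 27 b^2 = 4*37^3 + 27*31^2 = 202612 + 25947 = 228559
Delta = -16 * (228559) = -3656944
Delta mod 47 = 32

Delta = 32 (mod 47)


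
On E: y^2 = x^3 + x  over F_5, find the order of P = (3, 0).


Compute successive multiples of P until we hit O:
  1P = (3, 0)
  2P = O

ord(P) = 2


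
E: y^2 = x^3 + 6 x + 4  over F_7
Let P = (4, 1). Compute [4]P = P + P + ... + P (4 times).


k = 4 = 100_2 (binary, LSB first: 001)
Double-and-add from P = (4, 1):
  bit 0 = 0: acc unchanged = O
  bit 1 = 0: acc unchanged = O
  bit 2 = 1: acc = O + (4, 6) = (4, 6)

4P = (4, 6)


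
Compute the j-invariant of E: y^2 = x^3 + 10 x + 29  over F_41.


Delta = -16(4 a^3 + 27 b^2) mod 41 = 31
-1728 * (4 a)^3 = -1728 * (4*10)^3 mod 41 = 6
j = 6 * 31^(-1) mod 41 = 24

j = 24 (mod 41)


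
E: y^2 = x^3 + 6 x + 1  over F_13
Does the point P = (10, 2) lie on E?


Check whether y^2 = x^3 + 6 x + 1 (mod 13) for (x, y) = (10, 2).
LHS: y^2 = 2^2 mod 13 = 4
RHS: x^3 + 6 x + 1 = 10^3 + 6*10 + 1 mod 13 = 8
LHS != RHS

No, not on the curve


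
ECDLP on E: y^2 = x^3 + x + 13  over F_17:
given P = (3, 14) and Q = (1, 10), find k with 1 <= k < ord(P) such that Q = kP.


Enumerate multiples of P until we hit Q = (1, 10):
  1P = (3, 14)
  2P = (12, 11)
  3P = (4, 9)
  4P = (1, 10)
Match found at i = 4.

k = 4


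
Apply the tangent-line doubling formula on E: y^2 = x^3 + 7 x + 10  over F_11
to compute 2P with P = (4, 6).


Doubling: s = (3 x1^2 + a) / (2 y1)
s = (3*4^2 + 7) / (2*6) mod 11 = 0
x3 = s^2 - 2 x1 mod 11 = 0^2 - 2*4 = 3
y3 = s (x1 - x3) - y1 mod 11 = 0 * (4 - 3) - 6 = 5

2P = (3, 5)


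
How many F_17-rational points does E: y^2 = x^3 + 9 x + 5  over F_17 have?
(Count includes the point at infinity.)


For each x in F_17, count y with y^2 = x^3 + 9 x + 5 mod 17:
  x = 1: RHS = 15, y in [7, 10]  -> 2 point(s)
  x = 3: RHS = 8, y in [5, 12]  -> 2 point(s)
  x = 9: RHS = 16, y in [4, 13]  -> 2 point(s)
  x = 14: RHS = 2, y in [6, 11]  -> 2 point(s)
  x = 15: RHS = 13, y in [8, 9]  -> 2 point(s)
Affine points: 10. Add the point at infinity: total = 11.

#E(F_17) = 11


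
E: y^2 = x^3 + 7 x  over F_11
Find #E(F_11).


For each x in F_11, count y with y^2 = x^3 + 7 x + 0 mod 11:
  x = 0: RHS = 0, y in [0]  -> 1 point(s)
  x = 2: RHS = 0, y in [0]  -> 1 point(s)
  x = 3: RHS = 4, y in [2, 9]  -> 2 point(s)
  x = 4: RHS = 4, y in [2, 9]  -> 2 point(s)
  x = 6: RHS = 5, y in [4, 7]  -> 2 point(s)
  x = 9: RHS = 0, y in [0]  -> 1 point(s)
  x = 10: RHS = 3, y in [5, 6]  -> 2 point(s)
Affine points: 11. Add the point at infinity: total = 12.

#E(F_11) = 12


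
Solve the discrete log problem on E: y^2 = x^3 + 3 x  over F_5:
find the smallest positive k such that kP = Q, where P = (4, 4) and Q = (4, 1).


Enumerate multiples of P until we hit Q = (4, 1):
  1P = (4, 4)
  2P = (1, 2)
  3P = (1, 3)
  4P = (4, 1)
Match found at i = 4.

k = 4


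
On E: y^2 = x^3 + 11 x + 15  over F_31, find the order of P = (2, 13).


Compute successive multiples of P until we hit O:
  1P = (2, 13)
  2P = (6, 24)
  3P = (17, 0)
  4P = (6, 7)
  5P = (2, 18)
  6P = O

ord(P) = 6


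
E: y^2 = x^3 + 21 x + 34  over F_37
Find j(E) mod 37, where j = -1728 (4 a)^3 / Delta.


Delta = -16(4 a^3 + 27 b^2) mod 37 = 33
-1728 * (4 a)^3 = -1728 * (4*21)^3 mod 37 = 11
j = 11 * 33^(-1) mod 37 = 25

j = 25 (mod 37)


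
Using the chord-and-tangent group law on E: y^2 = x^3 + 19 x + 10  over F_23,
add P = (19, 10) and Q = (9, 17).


P != Q, so use the chord formula.
s = (y2 - y1) / (x2 - x1) = (7) / (13) mod 23 = 20
x3 = s^2 - x1 - x2 mod 23 = 20^2 - 19 - 9 = 4
y3 = s (x1 - x3) - y1 mod 23 = 20 * (19 - 4) - 10 = 14

P + Q = (4, 14)


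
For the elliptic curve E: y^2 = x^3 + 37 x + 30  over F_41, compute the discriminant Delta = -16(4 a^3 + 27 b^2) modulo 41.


4 a^3 + 27 b^2 = 4*37^3 + 27*30^2 = 202612 + 24300 = 226912
Delta = -16 * (226912) = -3630592
Delta mod 41 = 40

Delta = 40 (mod 41)


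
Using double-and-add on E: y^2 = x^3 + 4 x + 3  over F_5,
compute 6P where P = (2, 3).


k = 6 = 110_2 (binary, LSB first: 011)
Double-and-add from P = (2, 3):
  bit 0 = 0: acc unchanged = O
  bit 1 = 1: acc = O + (2, 2) = (2, 2)
  bit 2 = 1: acc = (2, 2) + (2, 3) = O

6P = O


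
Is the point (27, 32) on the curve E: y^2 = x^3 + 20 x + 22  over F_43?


Check whether y^2 = x^3 + 20 x + 22 (mod 43) for (x, y) = (27, 32).
LHS: y^2 = 32^2 mod 43 = 35
RHS: x^3 + 20 x + 22 = 27^3 + 20*27 + 22 mod 43 = 35
LHS = RHS

Yes, on the curve


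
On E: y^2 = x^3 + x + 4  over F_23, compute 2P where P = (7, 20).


Doubling: s = (3 x1^2 + a) / (2 y1)
s = (3*7^2 + 1) / (2*20) mod 23 = 6
x3 = s^2 - 2 x1 mod 23 = 6^2 - 2*7 = 22
y3 = s (x1 - x3) - y1 mod 23 = 6 * (7 - 22) - 20 = 5

2P = (22, 5)


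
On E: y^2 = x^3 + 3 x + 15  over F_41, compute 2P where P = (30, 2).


Doubling: s = (3 x1^2 + a) / (2 y1)
s = (3*30^2 + 3) / (2*2) mod 41 = 30
x3 = s^2 - 2 x1 mod 41 = 30^2 - 2*30 = 20
y3 = s (x1 - x3) - y1 mod 41 = 30 * (30 - 20) - 2 = 11

2P = (20, 11)


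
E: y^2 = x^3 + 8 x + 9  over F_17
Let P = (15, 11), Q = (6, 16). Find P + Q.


P != Q, so use the chord formula.
s = (y2 - y1) / (x2 - x1) = (5) / (8) mod 17 = 7
x3 = s^2 - x1 - x2 mod 17 = 7^2 - 15 - 6 = 11
y3 = s (x1 - x3) - y1 mod 17 = 7 * (15 - 11) - 11 = 0

P + Q = (11, 0)


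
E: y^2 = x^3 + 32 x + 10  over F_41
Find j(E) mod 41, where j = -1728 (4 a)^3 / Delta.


Delta = -16(4 a^3 + 27 b^2) mod 41 = 12
-1728 * (4 a)^3 = -1728 * (4*32)^3 mod 41 = 29
j = 29 * 12^(-1) mod 41 = 40

j = 40 (mod 41)


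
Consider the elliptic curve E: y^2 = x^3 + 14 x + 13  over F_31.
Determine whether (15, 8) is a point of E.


Check whether y^2 = x^3 + 14 x + 13 (mod 31) for (x, y) = (15, 8).
LHS: y^2 = 8^2 mod 31 = 2
RHS: x^3 + 14 x + 13 = 15^3 + 14*15 + 13 mod 31 = 2
LHS = RHS

Yes, on the curve


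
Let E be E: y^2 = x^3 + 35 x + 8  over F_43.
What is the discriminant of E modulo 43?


4 a^3 + 27 b^2 = 4*35^3 + 27*8^2 = 171500 + 1728 = 173228
Delta = -16 * (173228) = -2771648
Delta mod 43 = 3

Delta = 3 (mod 43)


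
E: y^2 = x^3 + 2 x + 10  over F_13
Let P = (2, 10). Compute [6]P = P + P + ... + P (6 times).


k = 6 = 110_2 (binary, LSB first: 011)
Double-and-add from P = (2, 10):
  bit 0 = 0: acc unchanged = O
  bit 1 = 1: acc = O + (0, 7) = (0, 7)
  bit 2 = 1: acc = (0, 7) + (4, 11) = (10, 9)

6P = (10, 9)


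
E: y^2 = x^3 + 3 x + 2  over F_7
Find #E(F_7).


For each x in F_7, count y with y^2 = x^3 + 3 x + 2 mod 7:
  x = 0: RHS = 2, y in [3, 4]  -> 2 point(s)
  x = 2: RHS = 2, y in [3, 4]  -> 2 point(s)
  x = 4: RHS = 1, y in [1, 6]  -> 2 point(s)
  x = 5: RHS = 2, y in [3, 4]  -> 2 point(s)
Affine points: 8. Add the point at infinity: total = 9.

#E(F_7) = 9


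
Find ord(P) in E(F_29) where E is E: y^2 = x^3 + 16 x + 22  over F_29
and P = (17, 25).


Compute successive multiples of P until we hit O:
  1P = (17, 25)
  2P = (28, 11)
  3P = (0, 14)
  4P = (7, 19)
  5P = (10, 14)
  6P = (24, 22)
  7P = (16, 16)
  8P = (19, 15)
  ... (continuing to 19P)
  19P = O

ord(P) = 19


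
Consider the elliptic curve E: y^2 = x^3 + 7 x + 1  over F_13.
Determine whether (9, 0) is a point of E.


Check whether y^2 = x^3 + 7 x + 1 (mod 13) for (x, y) = (9, 0).
LHS: y^2 = 0^2 mod 13 = 0
RHS: x^3 + 7 x + 1 = 9^3 + 7*9 + 1 mod 13 = 0
LHS = RHS

Yes, on the curve


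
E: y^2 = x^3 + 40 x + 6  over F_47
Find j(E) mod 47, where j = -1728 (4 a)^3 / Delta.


Delta = -16(4 a^3 + 27 b^2) mod 47 = 8
-1728 * (4 a)^3 = -1728 * (4*40)^3 mod 47 = 14
j = 14 * 8^(-1) mod 47 = 37

j = 37 (mod 47)


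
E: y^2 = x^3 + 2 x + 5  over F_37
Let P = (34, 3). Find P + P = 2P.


Doubling: s = (3 x1^2 + a) / (2 y1)
s = (3*34^2 + 2) / (2*3) mod 37 = 11
x3 = s^2 - 2 x1 mod 37 = 11^2 - 2*34 = 16
y3 = s (x1 - x3) - y1 mod 37 = 11 * (34 - 16) - 3 = 10

2P = (16, 10)


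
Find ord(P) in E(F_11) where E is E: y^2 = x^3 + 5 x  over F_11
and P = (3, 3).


Compute successive multiples of P until we hit O:
  1P = (3, 3)
  2P = (9, 9)
  3P = (0, 0)
  4P = (9, 2)
  5P = (3, 8)
  6P = O

ord(P) = 6


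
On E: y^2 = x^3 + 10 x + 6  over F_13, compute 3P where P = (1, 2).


k = 3 = 11_2 (binary, LSB first: 11)
Double-and-add from P = (1, 2):
  bit 0 = 1: acc = O + (1, 2) = (1, 2)
  bit 1 = 1: acc = (1, 2) + (11, 11) = (10, 12)

3P = (10, 12)


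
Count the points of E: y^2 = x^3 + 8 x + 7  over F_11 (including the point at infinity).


For each x in F_11, count y with y^2 = x^3 + 8 x + 7 mod 11:
  x = 1: RHS = 5, y in [4, 7]  -> 2 point(s)
  x = 2: RHS = 9, y in [3, 8]  -> 2 point(s)
  x = 3: RHS = 3, y in [5, 6]  -> 2 point(s)
  x = 4: RHS = 4, y in [2, 9]  -> 2 point(s)
  x = 8: RHS = 0, y in [0]  -> 1 point(s)
  x = 9: RHS = 5, y in [4, 7]  -> 2 point(s)
  x = 10: RHS = 9, y in [3, 8]  -> 2 point(s)
Affine points: 13. Add the point at infinity: total = 14.

#E(F_11) = 14


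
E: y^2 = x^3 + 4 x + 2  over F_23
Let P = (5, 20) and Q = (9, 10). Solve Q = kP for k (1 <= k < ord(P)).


Enumerate multiples of P until we hit Q = (9, 10):
  1P = (5, 20)
  2P = (3, 15)
  3P = (4, 17)
  4P = (0, 18)
  5P = (20, 20)
  6P = (21, 3)
  7P = (9, 13)
  8P = (2, 15)
  9P = (6, 9)
  10P = (18, 8)
  11P = (18, 15)
  12P = (6, 14)
  13P = (2, 8)
  14P = (9, 10)
Match found at i = 14.

k = 14


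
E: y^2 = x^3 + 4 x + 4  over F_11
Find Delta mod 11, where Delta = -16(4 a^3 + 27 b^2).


4 a^3 + 27 b^2 = 4*4^3 + 27*4^2 = 256 + 432 = 688
Delta = -16 * (688) = -11008
Delta mod 11 = 3

Delta = 3 (mod 11)


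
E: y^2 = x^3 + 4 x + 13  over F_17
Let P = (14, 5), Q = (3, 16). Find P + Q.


P != Q, so use the chord formula.
s = (y2 - y1) / (x2 - x1) = (11) / (6) mod 17 = 16
x3 = s^2 - x1 - x2 mod 17 = 16^2 - 14 - 3 = 1
y3 = s (x1 - x3) - y1 mod 17 = 16 * (14 - 1) - 5 = 16

P + Q = (1, 16)


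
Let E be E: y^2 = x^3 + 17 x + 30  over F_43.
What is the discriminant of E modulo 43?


4 a^3 + 27 b^2 = 4*17^3 + 27*30^2 = 19652 + 24300 = 43952
Delta = -16 * (43952) = -703232
Delta mod 43 = 33

Delta = 33 (mod 43)


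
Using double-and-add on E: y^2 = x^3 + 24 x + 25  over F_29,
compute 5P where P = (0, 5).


k = 5 = 101_2 (binary, LSB first: 101)
Double-and-add from P = (0, 5):
  bit 0 = 1: acc = O + (0, 5) = (0, 5)
  bit 1 = 0: acc unchanged = (0, 5)
  bit 2 = 1: acc = (0, 5) + (5, 26) = (8, 2)

5P = (8, 2)


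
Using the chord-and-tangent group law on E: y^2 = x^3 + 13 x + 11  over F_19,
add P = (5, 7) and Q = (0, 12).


P != Q, so use the chord formula.
s = (y2 - y1) / (x2 - x1) = (5) / (14) mod 19 = 18
x3 = s^2 - x1 - x2 mod 19 = 18^2 - 5 - 0 = 15
y3 = s (x1 - x3) - y1 mod 19 = 18 * (5 - 15) - 7 = 3

P + Q = (15, 3)


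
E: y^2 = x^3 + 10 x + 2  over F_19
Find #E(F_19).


For each x in F_19, count y with y^2 = x^3 + 10 x + 2 mod 19:
  x = 2: RHS = 11, y in [7, 12]  -> 2 point(s)
  x = 4: RHS = 11, y in [7, 12]  -> 2 point(s)
  x = 5: RHS = 6, y in [5, 14]  -> 2 point(s)
  x = 7: RHS = 16, y in [4, 15]  -> 2 point(s)
  x = 8: RHS = 5, y in [9, 10]  -> 2 point(s)
  x = 9: RHS = 4, y in [2, 17]  -> 2 point(s)
  x = 10: RHS = 0, y in [0]  -> 1 point(s)
  x = 12: RHS = 7, y in [8, 11]  -> 2 point(s)
  x = 13: RHS = 11, y in [7, 12]  -> 2 point(s)
  x = 14: RHS = 17, y in [6, 13]  -> 2 point(s)
Affine points: 19. Add the point at infinity: total = 20.

#E(F_19) = 20


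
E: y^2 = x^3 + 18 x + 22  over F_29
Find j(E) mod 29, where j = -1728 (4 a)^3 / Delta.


Delta = -16(4 a^3 + 27 b^2) mod 29 = 13
-1728 * (4 a)^3 = -1728 * (4*18)^3 mod 29 = 13
j = 13 * 13^(-1) mod 29 = 1

j = 1 (mod 29)


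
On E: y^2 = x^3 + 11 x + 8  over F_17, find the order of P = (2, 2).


Compute successive multiples of P until we hit O:
  1P = (2, 2)
  2P = (11, 10)
  3P = (5, 1)
  4P = (12, 7)
  5P = (16, 8)
  6P = (3, 0)
  7P = (16, 9)
  8P = (12, 10)
  ... (continuing to 12P)
  12P = O

ord(P) = 12


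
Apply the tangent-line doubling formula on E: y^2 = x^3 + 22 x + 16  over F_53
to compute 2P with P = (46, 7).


Doubling: s = (3 x1^2 + a) / (2 y1)
s = (3*46^2 + 22) / (2*7) mod 53 = 31
x3 = s^2 - 2 x1 mod 53 = 31^2 - 2*46 = 21
y3 = s (x1 - x3) - y1 mod 53 = 31 * (46 - 21) - 7 = 26

2P = (21, 26)


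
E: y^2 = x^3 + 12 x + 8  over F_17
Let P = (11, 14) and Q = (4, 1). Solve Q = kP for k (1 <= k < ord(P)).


Enumerate multiples of P until we hit Q = (4, 1):
  1P = (11, 14)
  2P = (4, 16)
  3P = (0, 12)
  4P = (8, 2)
  5P = (14, 8)
  6P = (13, 7)
  7P = (1, 2)
  8P = (1, 15)
  9P = (13, 10)
  10P = (14, 9)
  11P = (8, 15)
  12P = (0, 5)
  13P = (4, 1)
Match found at i = 13.

k = 13


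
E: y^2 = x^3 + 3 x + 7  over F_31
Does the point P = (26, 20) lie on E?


Check whether y^2 = x^3 + 3 x + 7 (mod 31) for (x, y) = (26, 20).
LHS: y^2 = 20^2 mod 31 = 28
RHS: x^3 + 3 x + 7 = 26^3 + 3*26 + 7 mod 31 = 22
LHS != RHS

No, not on the curve


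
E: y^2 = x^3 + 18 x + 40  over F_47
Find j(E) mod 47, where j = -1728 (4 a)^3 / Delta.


Delta = -16(4 a^3 + 27 b^2) mod 47 = 8
-1728 * (4 a)^3 = -1728 * (4*18)^3 mod 47 = 43
j = 43 * 8^(-1) mod 47 = 23

j = 23 (mod 47)


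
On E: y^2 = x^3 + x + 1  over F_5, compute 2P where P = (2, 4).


k = 2 = 10_2 (binary, LSB first: 01)
Double-and-add from P = (2, 4):
  bit 0 = 0: acc unchanged = O
  bit 1 = 1: acc = O + (2, 1) = (2, 1)

2P = (2, 1)


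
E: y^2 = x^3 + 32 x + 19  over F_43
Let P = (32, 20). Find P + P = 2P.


Doubling: s = (3 x1^2 + a) / (2 y1)
s = (3*32^2 + 32) / (2*20) mod 43 = 26
x3 = s^2 - 2 x1 mod 43 = 26^2 - 2*32 = 10
y3 = s (x1 - x3) - y1 mod 43 = 26 * (32 - 10) - 20 = 36

2P = (10, 36)


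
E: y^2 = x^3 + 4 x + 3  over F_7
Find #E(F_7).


For each x in F_7, count y with y^2 = x^3 + 4 x + 3 mod 7:
  x = 1: RHS = 1, y in [1, 6]  -> 2 point(s)
  x = 3: RHS = 0, y in [0]  -> 1 point(s)
  x = 5: RHS = 1, y in [1, 6]  -> 2 point(s)
Affine points: 5. Add the point at infinity: total = 6.

#E(F_7) = 6


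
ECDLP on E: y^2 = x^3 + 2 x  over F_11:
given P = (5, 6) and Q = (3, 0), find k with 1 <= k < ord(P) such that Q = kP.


Enumerate multiples of P until we hit Q = (3, 0):
  1P = (5, 6)
  2P = (1, 5)
  3P = (3, 0)
Match found at i = 3.

k = 3


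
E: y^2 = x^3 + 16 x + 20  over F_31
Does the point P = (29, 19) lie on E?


Check whether y^2 = x^3 + 16 x + 20 (mod 31) for (x, y) = (29, 19).
LHS: y^2 = 19^2 mod 31 = 20
RHS: x^3 + 16 x + 20 = 29^3 + 16*29 + 20 mod 31 = 11
LHS != RHS

No, not on the curve


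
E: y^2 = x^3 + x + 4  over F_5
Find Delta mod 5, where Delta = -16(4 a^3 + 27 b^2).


4 a^3 + 27 b^2 = 4*1^3 + 27*4^2 = 4 + 432 = 436
Delta = -16 * (436) = -6976
Delta mod 5 = 4

Delta = 4 (mod 5)


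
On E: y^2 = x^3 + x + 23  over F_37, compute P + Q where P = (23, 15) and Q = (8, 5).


P != Q, so use the chord formula.
s = (y2 - y1) / (x2 - x1) = (27) / (22) mod 37 = 13
x3 = s^2 - x1 - x2 mod 37 = 13^2 - 23 - 8 = 27
y3 = s (x1 - x3) - y1 mod 37 = 13 * (23 - 27) - 15 = 7

P + Q = (27, 7)


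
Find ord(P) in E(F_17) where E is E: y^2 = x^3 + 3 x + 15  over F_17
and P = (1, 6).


Compute successive multiples of P until we hit O:
  1P = (1, 6)
  2P = (11, 6)
  3P = (5, 11)
  4P = (3, 0)
  5P = (5, 6)
  6P = (11, 11)
  7P = (1, 11)
  8P = O

ord(P) = 8


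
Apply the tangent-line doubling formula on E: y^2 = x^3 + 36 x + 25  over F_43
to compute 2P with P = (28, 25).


Doubling: s = (3 x1^2 + a) / (2 y1)
s = (3*28^2 + 36) / (2*25) mod 43 = 34
x3 = s^2 - 2 x1 mod 43 = 34^2 - 2*28 = 25
y3 = s (x1 - x3) - y1 mod 43 = 34 * (28 - 25) - 25 = 34

2P = (25, 34)


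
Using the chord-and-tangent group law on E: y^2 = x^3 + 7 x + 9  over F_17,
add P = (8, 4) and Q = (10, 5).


P != Q, so use the chord formula.
s = (y2 - y1) / (x2 - x1) = (1) / (2) mod 17 = 9
x3 = s^2 - x1 - x2 mod 17 = 9^2 - 8 - 10 = 12
y3 = s (x1 - x3) - y1 mod 17 = 9 * (8 - 12) - 4 = 11

P + Q = (12, 11)


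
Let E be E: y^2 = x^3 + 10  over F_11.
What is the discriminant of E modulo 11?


4 a^3 + 27 b^2 = 4*0^3 + 27*10^2 = 0 + 2700 = 2700
Delta = -16 * (2700) = -43200
Delta mod 11 = 8

Delta = 8 (mod 11)


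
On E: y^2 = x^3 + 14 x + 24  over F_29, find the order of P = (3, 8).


Compute successive multiples of P until we hit O:
  1P = (3, 8)
  2P = (0, 16)
  3P = (17, 10)
  4P = (25, 22)
  5P = (5, 25)
  6P = (28, 26)
  7P = (11, 28)
  8P = (14, 8)
  ... (continuing to 39P)
  39P = O

ord(P) = 39


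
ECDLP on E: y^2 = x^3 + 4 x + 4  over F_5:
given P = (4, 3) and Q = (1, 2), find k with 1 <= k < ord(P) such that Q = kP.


Enumerate multiples of P until we hit Q = (1, 2):
  1P = (4, 3)
  2P = (1, 3)
  3P = (0, 2)
  4P = (2, 0)
  5P = (0, 3)
  6P = (1, 2)
Match found at i = 6.

k = 6


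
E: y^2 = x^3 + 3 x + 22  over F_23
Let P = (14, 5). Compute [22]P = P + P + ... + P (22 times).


k = 22 = 10110_2 (binary, LSB first: 01101)
Double-and-add from P = (14, 5):
  bit 0 = 0: acc unchanged = O
  bit 1 = 1: acc = O + (4, 11) = (4, 11)
  bit 2 = 1: acc = (4, 11) + (17, 8) = (6, 16)
  bit 3 = 0: acc unchanged = (6, 16)
  bit 4 = 1: acc = (6, 16) + (22, 8) = (1, 16)

22P = (1, 16)


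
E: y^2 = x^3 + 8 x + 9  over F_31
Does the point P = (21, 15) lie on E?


Check whether y^2 = x^3 + 8 x + 9 (mod 31) for (x, y) = (21, 15).
LHS: y^2 = 15^2 mod 31 = 8
RHS: x^3 + 8 x + 9 = 21^3 + 8*21 + 9 mod 31 = 14
LHS != RHS

No, not on the curve


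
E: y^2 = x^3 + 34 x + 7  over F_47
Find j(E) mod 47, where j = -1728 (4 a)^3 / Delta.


Delta = -16(4 a^3 + 27 b^2) mod 47 = 13
-1728 * (4 a)^3 = -1728 * (4*34)^3 mod 47 = 35
j = 35 * 13^(-1) mod 47 = 28

j = 28 (mod 47)


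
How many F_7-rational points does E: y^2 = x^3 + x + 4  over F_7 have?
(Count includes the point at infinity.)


For each x in F_7, count y with y^2 = x^3 + 1 x + 4 mod 7:
  x = 0: RHS = 4, y in [2, 5]  -> 2 point(s)
  x = 2: RHS = 0, y in [0]  -> 1 point(s)
  x = 4: RHS = 2, y in [3, 4]  -> 2 point(s)
  x = 5: RHS = 1, y in [1, 6]  -> 2 point(s)
  x = 6: RHS = 2, y in [3, 4]  -> 2 point(s)
Affine points: 9. Add the point at infinity: total = 10.

#E(F_7) = 10


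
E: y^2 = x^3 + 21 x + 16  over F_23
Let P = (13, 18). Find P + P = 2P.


Doubling: s = (3 x1^2 + a) / (2 y1)
s = (3*13^2 + 21) / (2*18) mod 23 = 7
x3 = s^2 - 2 x1 mod 23 = 7^2 - 2*13 = 0
y3 = s (x1 - x3) - y1 mod 23 = 7 * (13 - 0) - 18 = 4

2P = (0, 4)


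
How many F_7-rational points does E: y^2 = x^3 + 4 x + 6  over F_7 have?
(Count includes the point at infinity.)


For each x in F_7, count y with y^2 = x^3 + 4 x + 6 mod 7:
  x = 1: RHS = 4, y in [2, 5]  -> 2 point(s)
  x = 2: RHS = 1, y in [1, 6]  -> 2 point(s)
  x = 4: RHS = 2, y in [3, 4]  -> 2 point(s)
  x = 5: RHS = 4, y in [2, 5]  -> 2 point(s)
  x = 6: RHS = 1, y in [1, 6]  -> 2 point(s)
Affine points: 10. Add the point at infinity: total = 11.

#E(F_7) = 11


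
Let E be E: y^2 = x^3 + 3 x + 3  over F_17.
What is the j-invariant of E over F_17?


Delta = -16(4 a^3 + 27 b^2) mod 17 = 11
-1728 * (4 a)^3 = -1728 * (4*3)^3 mod 17 = 15
j = 15 * 11^(-1) mod 17 = 6

j = 6 (mod 17)


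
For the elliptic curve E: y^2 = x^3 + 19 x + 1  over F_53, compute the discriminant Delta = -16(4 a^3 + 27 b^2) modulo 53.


4 a^3 + 27 b^2 = 4*19^3 + 27*1^2 = 27436 + 27 = 27463
Delta = -16 * (27463) = -439408
Delta mod 53 = 15

Delta = 15 (mod 53)


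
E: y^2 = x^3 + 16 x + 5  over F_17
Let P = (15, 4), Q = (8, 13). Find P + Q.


P != Q, so use the chord formula.
s = (y2 - y1) / (x2 - x1) = (9) / (10) mod 17 = 6
x3 = s^2 - x1 - x2 mod 17 = 6^2 - 15 - 8 = 13
y3 = s (x1 - x3) - y1 mod 17 = 6 * (15 - 13) - 4 = 8

P + Q = (13, 8)


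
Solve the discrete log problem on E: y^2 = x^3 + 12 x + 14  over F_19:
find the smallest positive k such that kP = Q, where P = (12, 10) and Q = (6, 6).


Enumerate multiples of P until we hit Q = (6, 6):
  1P = (12, 10)
  2P = (6, 13)
  3P = (6, 6)
Match found at i = 3.

k = 3


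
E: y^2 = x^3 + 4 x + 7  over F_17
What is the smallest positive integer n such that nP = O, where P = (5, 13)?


Compute successive multiples of P until we hit O:
  1P = (5, 13)
  2P = (15, 5)
  3P = (16, 6)
  4P = (12, 10)
  5P = (4, 6)
  6P = (6, 14)
  7P = (7, 2)
  8P = (14, 11)
  ... (continuing to 17P)
  17P = O

ord(P) = 17


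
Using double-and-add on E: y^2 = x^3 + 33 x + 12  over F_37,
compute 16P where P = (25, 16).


k = 16 = 10000_2 (binary, LSB first: 00001)
Double-and-add from P = (25, 16):
  bit 0 = 0: acc unchanged = O
  bit 1 = 0: acc unchanged = O
  bit 2 = 0: acc unchanged = O
  bit 3 = 0: acc unchanged = O
  bit 4 = 1: acc = O + (14, 6) = (14, 6)

16P = (14, 6)


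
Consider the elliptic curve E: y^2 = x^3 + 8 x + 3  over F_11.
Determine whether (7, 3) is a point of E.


Check whether y^2 = x^3 + 8 x + 3 (mod 11) for (x, y) = (7, 3).
LHS: y^2 = 3^2 mod 11 = 9
RHS: x^3 + 8 x + 3 = 7^3 + 8*7 + 3 mod 11 = 6
LHS != RHS

No, not on the curve


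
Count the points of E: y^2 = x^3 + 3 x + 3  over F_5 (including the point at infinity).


For each x in F_5, count y with y^2 = x^3 + 3 x + 3 mod 5:
  x = 3: RHS = 4, y in [2, 3]  -> 2 point(s)
  x = 4: RHS = 4, y in [2, 3]  -> 2 point(s)
Affine points: 4. Add the point at infinity: total = 5.

#E(F_5) = 5


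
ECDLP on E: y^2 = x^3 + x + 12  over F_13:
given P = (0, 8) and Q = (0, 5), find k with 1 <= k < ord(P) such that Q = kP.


Enumerate multiples of P until we hit Q = (0, 5):
  1P = (0, 8)
  2P = (3, 4)
  3P = (6, 0)
  4P = (3, 9)
  5P = (0, 5)
Match found at i = 5.

k = 5


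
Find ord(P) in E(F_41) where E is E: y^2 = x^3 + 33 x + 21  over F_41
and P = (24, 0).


Compute successive multiples of P until we hit O:
  1P = (24, 0)
  2P = O

ord(P) = 2
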